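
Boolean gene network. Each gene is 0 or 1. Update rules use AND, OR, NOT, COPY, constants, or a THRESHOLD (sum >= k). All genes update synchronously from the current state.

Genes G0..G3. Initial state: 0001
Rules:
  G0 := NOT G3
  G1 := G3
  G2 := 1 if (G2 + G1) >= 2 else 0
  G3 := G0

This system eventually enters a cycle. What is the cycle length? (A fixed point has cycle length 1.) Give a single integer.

Answer: 4

Derivation:
Step 0: 0001
Step 1: G0=NOT G3=NOT 1=0 G1=G3=1 G2=(0+0>=2)=0 G3=G0=0 -> 0100
Step 2: G0=NOT G3=NOT 0=1 G1=G3=0 G2=(0+1>=2)=0 G3=G0=0 -> 1000
Step 3: G0=NOT G3=NOT 0=1 G1=G3=0 G2=(0+0>=2)=0 G3=G0=1 -> 1001
Step 4: G0=NOT G3=NOT 1=0 G1=G3=1 G2=(0+0>=2)=0 G3=G0=1 -> 0101
Step 5: G0=NOT G3=NOT 1=0 G1=G3=1 G2=(0+1>=2)=0 G3=G0=0 -> 0100
State from step 5 equals state from step 1 -> cycle length 4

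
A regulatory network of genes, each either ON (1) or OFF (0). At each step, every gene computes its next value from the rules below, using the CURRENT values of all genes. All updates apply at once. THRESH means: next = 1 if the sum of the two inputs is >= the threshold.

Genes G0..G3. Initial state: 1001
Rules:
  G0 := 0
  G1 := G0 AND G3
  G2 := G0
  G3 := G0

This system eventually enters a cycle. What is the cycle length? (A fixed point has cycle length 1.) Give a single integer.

Answer: 1

Derivation:
Step 0: 1001
Step 1: G0=0(const) G1=G0&G3=1&1=1 G2=G0=1 G3=G0=1 -> 0111
Step 2: G0=0(const) G1=G0&G3=0&1=0 G2=G0=0 G3=G0=0 -> 0000
Step 3: G0=0(const) G1=G0&G3=0&0=0 G2=G0=0 G3=G0=0 -> 0000
State from step 3 equals state from step 2 -> cycle length 1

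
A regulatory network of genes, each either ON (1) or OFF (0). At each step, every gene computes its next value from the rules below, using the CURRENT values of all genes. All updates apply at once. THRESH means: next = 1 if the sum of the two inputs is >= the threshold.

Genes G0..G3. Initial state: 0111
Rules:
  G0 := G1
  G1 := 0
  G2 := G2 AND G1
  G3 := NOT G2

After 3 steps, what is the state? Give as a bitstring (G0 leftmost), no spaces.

Step 1: G0=G1=1 G1=0(const) G2=G2&G1=1&1=1 G3=NOT G2=NOT 1=0 -> 1010
Step 2: G0=G1=0 G1=0(const) G2=G2&G1=1&0=0 G3=NOT G2=NOT 1=0 -> 0000
Step 3: G0=G1=0 G1=0(const) G2=G2&G1=0&0=0 G3=NOT G2=NOT 0=1 -> 0001

0001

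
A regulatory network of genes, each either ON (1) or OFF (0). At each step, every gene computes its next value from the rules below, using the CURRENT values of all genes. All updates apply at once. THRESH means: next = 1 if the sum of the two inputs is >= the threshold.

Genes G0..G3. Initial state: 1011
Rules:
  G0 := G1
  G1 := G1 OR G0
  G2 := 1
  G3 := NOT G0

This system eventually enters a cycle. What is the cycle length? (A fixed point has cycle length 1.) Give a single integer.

Step 0: 1011
Step 1: G0=G1=0 G1=G1|G0=0|1=1 G2=1(const) G3=NOT G0=NOT 1=0 -> 0110
Step 2: G0=G1=1 G1=G1|G0=1|0=1 G2=1(const) G3=NOT G0=NOT 0=1 -> 1111
Step 3: G0=G1=1 G1=G1|G0=1|1=1 G2=1(const) G3=NOT G0=NOT 1=0 -> 1110
Step 4: G0=G1=1 G1=G1|G0=1|1=1 G2=1(const) G3=NOT G0=NOT 1=0 -> 1110
State from step 4 equals state from step 3 -> cycle length 1

Answer: 1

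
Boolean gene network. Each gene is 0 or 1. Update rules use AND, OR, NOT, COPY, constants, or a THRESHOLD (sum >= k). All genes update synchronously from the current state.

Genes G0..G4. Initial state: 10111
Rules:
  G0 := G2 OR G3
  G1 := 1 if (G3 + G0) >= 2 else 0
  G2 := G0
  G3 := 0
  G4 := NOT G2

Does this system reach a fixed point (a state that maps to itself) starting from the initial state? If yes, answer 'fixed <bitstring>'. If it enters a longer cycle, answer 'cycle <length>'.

Step 0: 10111
Step 1: G0=G2|G3=1|1=1 G1=(1+1>=2)=1 G2=G0=1 G3=0(const) G4=NOT G2=NOT 1=0 -> 11100
Step 2: G0=G2|G3=1|0=1 G1=(0+1>=2)=0 G2=G0=1 G3=0(const) G4=NOT G2=NOT 1=0 -> 10100
Step 3: G0=G2|G3=1|0=1 G1=(0+1>=2)=0 G2=G0=1 G3=0(const) G4=NOT G2=NOT 1=0 -> 10100
Fixed point reached at step 2: 10100

Answer: fixed 10100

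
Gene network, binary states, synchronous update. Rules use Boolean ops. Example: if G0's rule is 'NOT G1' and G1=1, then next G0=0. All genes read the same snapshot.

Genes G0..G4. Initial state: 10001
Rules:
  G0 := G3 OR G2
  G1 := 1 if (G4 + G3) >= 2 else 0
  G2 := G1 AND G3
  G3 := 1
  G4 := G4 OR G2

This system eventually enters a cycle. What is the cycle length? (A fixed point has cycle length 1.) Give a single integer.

Step 0: 10001
Step 1: G0=G3|G2=0|0=0 G1=(1+0>=2)=0 G2=G1&G3=0&0=0 G3=1(const) G4=G4|G2=1|0=1 -> 00011
Step 2: G0=G3|G2=1|0=1 G1=(1+1>=2)=1 G2=G1&G3=0&1=0 G3=1(const) G4=G4|G2=1|0=1 -> 11011
Step 3: G0=G3|G2=1|0=1 G1=(1+1>=2)=1 G2=G1&G3=1&1=1 G3=1(const) G4=G4|G2=1|0=1 -> 11111
Step 4: G0=G3|G2=1|1=1 G1=(1+1>=2)=1 G2=G1&G3=1&1=1 G3=1(const) G4=G4|G2=1|1=1 -> 11111
State from step 4 equals state from step 3 -> cycle length 1

Answer: 1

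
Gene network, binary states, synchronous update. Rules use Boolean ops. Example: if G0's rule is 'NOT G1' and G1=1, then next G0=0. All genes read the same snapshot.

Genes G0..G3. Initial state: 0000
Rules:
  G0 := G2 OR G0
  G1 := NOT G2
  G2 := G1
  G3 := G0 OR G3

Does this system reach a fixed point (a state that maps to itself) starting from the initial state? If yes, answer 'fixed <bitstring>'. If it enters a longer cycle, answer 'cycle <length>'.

Answer: cycle 4

Derivation:
Step 0: 0000
Step 1: G0=G2|G0=0|0=0 G1=NOT G2=NOT 0=1 G2=G1=0 G3=G0|G3=0|0=0 -> 0100
Step 2: G0=G2|G0=0|0=0 G1=NOT G2=NOT 0=1 G2=G1=1 G3=G0|G3=0|0=0 -> 0110
Step 3: G0=G2|G0=1|0=1 G1=NOT G2=NOT 1=0 G2=G1=1 G3=G0|G3=0|0=0 -> 1010
Step 4: G0=G2|G0=1|1=1 G1=NOT G2=NOT 1=0 G2=G1=0 G3=G0|G3=1|0=1 -> 1001
Step 5: G0=G2|G0=0|1=1 G1=NOT G2=NOT 0=1 G2=G1=0 G3=G0|G3=1|1=1 -> 1101
Step 6: G0=G2|G0=0|1=1 G1=NOT G2=NOT 0=1 G2=G1=1 G3=G0|G3=1|1=1 -> 1111
Step 7: G0=G2|G0=1|1=1 G1=NOT G2=NOT 1=0 G2=G1=1 G3=G0|G3=1|1=1 -> 1011
Step 8: G0=G2|G0=1|1=1 G1=NOT G2=NOT 1=0 G2=G1=0 G3=G0|G3=1|1=1 -> 1001
Cycle of length 4 starting at step 4 -> no fixed point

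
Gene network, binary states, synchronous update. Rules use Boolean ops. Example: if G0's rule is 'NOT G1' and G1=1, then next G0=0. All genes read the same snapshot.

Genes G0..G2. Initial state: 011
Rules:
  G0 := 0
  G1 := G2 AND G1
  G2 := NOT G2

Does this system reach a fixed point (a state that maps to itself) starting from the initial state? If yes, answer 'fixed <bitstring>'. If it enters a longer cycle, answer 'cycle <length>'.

Answer: cycle 2

Derivation:
Step 0: 011
Step 1: G0=0(const) G1=G2&G1=1&1=1 G2=NOT G2=NOT 1=0 -> 010
Step 2: G0=0(const) G1=G2&G1=0&1=0 G2=NOT G2=NOT 0=1 -> 001
Step 3: G0=0(const) G1=G2&G1=1&0=0 G2=NOT G2=NOT 1=0 -> 000
Step 4: G0=0(const) G1=G2&G1=0&0=0 G2=NOT G2=NOT 0=1 -> 001
Cycle of length 2 starting at step 2 -> no fixed point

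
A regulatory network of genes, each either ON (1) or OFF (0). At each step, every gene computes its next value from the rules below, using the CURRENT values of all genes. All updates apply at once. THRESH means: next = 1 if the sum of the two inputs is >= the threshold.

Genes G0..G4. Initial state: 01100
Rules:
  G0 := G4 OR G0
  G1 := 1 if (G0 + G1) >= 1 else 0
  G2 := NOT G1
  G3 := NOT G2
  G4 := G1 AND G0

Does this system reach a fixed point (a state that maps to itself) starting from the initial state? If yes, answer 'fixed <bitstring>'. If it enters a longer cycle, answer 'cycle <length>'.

Step 0: 01100
Step 1: G0=G4|G0=0|0=0 G1=(0+1>=1)=1 G2=NOT G1=NOT 1=0 G3=NOT G2=NOT 1=0 G4=G1&G0=1&0=0 -> 01000
Step 2: G0=G4|G0=0|0=0 G1=(0+1>=1)=1 G2=NOT G1=NOT 1=0 G3=NOT G2=NOT 0=1 G4=G1&G0=1&0=0 -> 01010
Step 3: G0=G4|G0=0|0=0 G1=(0+1>=1)=1 G2=NOT G1=NOT 1=0 G3=NOT G2=NOT 0=1 G4=G1&G0=1&0=0 -> 01010
Fixed point reached at step 2: 01010

Answer: fixed 01010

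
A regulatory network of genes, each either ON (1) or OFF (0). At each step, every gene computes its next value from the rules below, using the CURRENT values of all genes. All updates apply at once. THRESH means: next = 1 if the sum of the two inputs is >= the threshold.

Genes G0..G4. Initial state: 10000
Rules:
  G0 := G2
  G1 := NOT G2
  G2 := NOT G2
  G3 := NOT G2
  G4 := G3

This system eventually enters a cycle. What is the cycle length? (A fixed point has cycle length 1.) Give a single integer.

Answer: 2

Derivation:
Step 0: 10000
Step 1: G0=G2=0 G1=NOT G2=NOT 0=1 G2=NOT G2=NOT 0=1 G3=NOT G2=NOT 0=1 G4=G3=0 -> 01110
Step 2: G0=G2=1 G1=NOT G2=NOT 1=0 G2=NOT G2=NOT 1=0 G3=NOT G2=NOT 1=0 G4=G3=1 -> 10001
Step 3: G0=G2=0 G1=NOT G2=NOT 0=1 G2=NOT G2=NOT 0=1 G3=NOT G2=NOT 0=1 G4=G3=0 -> 01110
State from step 3 equals state from step 1 -> cycle length 2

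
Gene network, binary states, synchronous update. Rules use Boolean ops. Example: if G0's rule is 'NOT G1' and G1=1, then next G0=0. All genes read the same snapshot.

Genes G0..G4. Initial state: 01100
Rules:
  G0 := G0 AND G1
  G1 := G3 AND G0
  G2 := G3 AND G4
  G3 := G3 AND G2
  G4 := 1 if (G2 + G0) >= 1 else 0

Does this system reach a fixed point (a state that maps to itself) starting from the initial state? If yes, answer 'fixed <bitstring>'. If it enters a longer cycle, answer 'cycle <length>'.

Answer: fixed 00000

Derivation:
Step 0: 01100
Step 1: G0=G0&G1=0&1=0 G1=G3&G0=0&0=0 G2=G3&G4=0&0=0 G3=G3&G2=0&1=0 G4=(1+0>=1)=1 -> 00001
Step 2: G0=G0&G1=0&0=0 G1=G3&G0=0&0=0 G2=G3&G4=0&1=0 G3=G3&G2=0&0=0 G4=(0+0>=1)=0 -> 00000
Step 3: G0=G0&G1=0&0=0 G1=G3&G0=0&0=0 G2=G3&G4=0&0=0 G3=G3&G2=0&0=0 G4=(0+0>=1)=0 -> 00000
Fixed point reached at step 2: 00000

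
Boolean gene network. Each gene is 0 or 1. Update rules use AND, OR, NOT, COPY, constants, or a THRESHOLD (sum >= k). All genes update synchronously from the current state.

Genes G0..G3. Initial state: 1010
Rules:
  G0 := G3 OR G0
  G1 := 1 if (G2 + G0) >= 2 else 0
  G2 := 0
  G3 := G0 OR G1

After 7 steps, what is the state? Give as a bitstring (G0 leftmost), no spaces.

Step 1: G0=G3|G0=0|1=1 G1=(1+1>=2)=1 G2=0(const) G3=G0|G1=1|0=1 -> 1101
Step 2: G0=G3|G0=1|1=1 G1=(0+1>=2)=0 G2=0(const) G3=G0|G1=1|1=1 -> 1001
Step 3: G0=G3|G0=1|1=1 G1=(0+1>=2)=0 G2=0(const) G3=G0|G1=1|0=1 -> 1001
Step 4: G0=G3|G0=1|1=1 G1=(0+1>=2)=0 G2=0(const) G3=G0|G1=1|0=1 -> 1001
Step 5: G0=G3|G0=1|1=1 G1=(0+1>=2)=0 G2=0(const) G3=G0|G1=1|0=1 -> 1001
Step 6: G0=G3|G0=1|1=1 G1=(0+1>=2)=0 G2=0(const) G3=G0|G1=1|0=1 -> 1001
Step 7: G0=G3|G0=1|1=1 G1=(0+1>=2)=0 G2=0(const) G3=G0|G1=1|0=1 -> 1001

1001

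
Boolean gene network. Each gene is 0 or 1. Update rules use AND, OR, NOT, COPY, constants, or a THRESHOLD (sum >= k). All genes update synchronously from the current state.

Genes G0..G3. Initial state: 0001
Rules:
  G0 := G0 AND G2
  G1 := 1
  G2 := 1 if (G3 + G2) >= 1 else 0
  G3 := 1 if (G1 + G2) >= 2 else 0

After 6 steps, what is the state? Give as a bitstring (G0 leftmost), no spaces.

Step 1: G0=G0&G2=0&0=0 G1=1(const) G2=(1+0>=1)=1 G3=(0+0>=2)=0 -> 0110
Step 2: G0=G0&G2=0&1=0 G1=1(const) G2=(0+1>=1)=1 G3=(1+1>=2)=1 -> 0111
Step 3: G0=G0&G2=0&1=0 G1=1(const) G2=(1+1>=1)=1 G3=(1+1>=2)=1 -> 0111
Step 4: G0=G0&G2=0&1=0 G1=1(const) G2=(1+1>=1)=1 G3=(1+1>=2)=1 -> 0111
Step 5: G0=G0&G2=0&1=0 G1=1(const) G2=(1+1>=1)=1 G3=(1+1>=2)=1 -> 0111
Step 6: G0=G0&G2=0&1=0 G1=1(const) G2=(1+1>=1)=1 G3=(1+1>=2)=1 -> 0111

0111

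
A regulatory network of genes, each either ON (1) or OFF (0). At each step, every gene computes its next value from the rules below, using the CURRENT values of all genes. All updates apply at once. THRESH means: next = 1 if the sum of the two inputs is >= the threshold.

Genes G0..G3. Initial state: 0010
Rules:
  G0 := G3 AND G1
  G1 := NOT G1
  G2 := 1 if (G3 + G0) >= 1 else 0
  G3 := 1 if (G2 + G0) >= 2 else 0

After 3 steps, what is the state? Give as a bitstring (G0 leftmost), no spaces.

Step 1: G0=G3&G1=0&0=0 G1=NOT G1=NOT 0=1 G2=(0+0>=1)=0 G3=(1+0>=2)=0 -> 0100
Step 2: G0=G3&G1=0&1=0 G1=NOT G1=NOT 1=0 G2=(0+0>=1)=0 G3=(0+0>=2)=0 -> 0000
Step 3: G0=G3&G1=0&0=0 G1=NOT G1=NOT 0=1 G2=(0+0>=1)=0 G3=(0+0>=2)=0 -> 0100

0100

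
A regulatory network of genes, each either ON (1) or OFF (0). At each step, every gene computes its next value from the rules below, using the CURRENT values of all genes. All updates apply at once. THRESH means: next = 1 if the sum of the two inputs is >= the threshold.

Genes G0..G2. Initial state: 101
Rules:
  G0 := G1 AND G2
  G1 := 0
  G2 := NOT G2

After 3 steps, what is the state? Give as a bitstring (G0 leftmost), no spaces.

Step 1: G0=G1&G2=0&1=0 G1=0(const) G2=NOT G2=NOT 1=0 -> 000
Step 2: G0=G1&G2=0&0=0 G1=0(const) G2=NOT G2=NOT 0=1 -> 001
Step 3: G0=G1&G2=0&1=0 G1=0(const) G2=NOT G2=NOT 1=0 -> 000

000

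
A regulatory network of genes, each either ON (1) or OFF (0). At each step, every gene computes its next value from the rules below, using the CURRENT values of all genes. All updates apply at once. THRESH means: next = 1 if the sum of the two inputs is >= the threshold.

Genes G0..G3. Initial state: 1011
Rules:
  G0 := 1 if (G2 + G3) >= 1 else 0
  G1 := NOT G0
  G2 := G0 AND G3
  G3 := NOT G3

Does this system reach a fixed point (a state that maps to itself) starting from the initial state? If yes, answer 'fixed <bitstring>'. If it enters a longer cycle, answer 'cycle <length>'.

Step 0: 1011
Step 1: G0=(1+1>=1)=1 G1=NOT G0=NOT 1=0 G2=G0&G3=1&1=1 G3=NOT G3=NOT 1=0 -> 1010
Step 2: G0=(1+0>=1)=1 G1=NOT G0=NOT 1=0 G2=G0&G3=1&0=0 G3=NOT G3=NOT 0=1 -> 1001
Step 3: G0=(0+1>=1)=1 G1=NOT G0=NOT 1=0 G2=G0&G3=1&1=1 G3=NOT G3=NOT 1=0 -> 1010
Cycle of length 2 starting at step 1 -> no fixed point

Answer: cycle 2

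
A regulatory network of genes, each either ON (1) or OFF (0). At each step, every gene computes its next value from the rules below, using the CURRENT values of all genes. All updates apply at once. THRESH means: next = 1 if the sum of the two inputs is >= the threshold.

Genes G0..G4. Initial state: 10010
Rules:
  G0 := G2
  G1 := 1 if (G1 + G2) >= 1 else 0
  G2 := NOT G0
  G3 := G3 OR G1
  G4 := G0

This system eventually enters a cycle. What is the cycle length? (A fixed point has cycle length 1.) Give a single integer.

Step 0: 10010
Step 1: G0=G2=0 G1=(0+0>=1)=0 G2=NOT G0=NOT 1=0 G3=G3|G1=1|0=1 G4=G0=1 -> 00011
Step 2: G0=G2=0 G1=(0+0>=1)=0 G2=NOT G0=NOT 0=1 G3=G3|G1=1|0=1 G4=G0=0 -> 00110
Step 3: G0=G2=1 G1=(0+1>=1)=1 G2=NOT G0=NOT 0=1 G3=G3|G1=1|0=1 G4=G0=0 -> 11110
Step 4: G0=G2=1 G1=(1+1>=1)=1 G2=NOT G0=NOT 1=0 G3=G3|G1=1|1=1 G4=G0=1 -> 11011
Step 5: G0=G2=0 G1=(1+0>=1)=1 G2=NOT G0=NOT 1=0 G3=G3|G1=1|1=1 G4=G0=1 -> 01011
Step 6: G0=G2=0 G1=(1+0>=1)=1 G2=NOT G0=NOT 0=1 G3=G3|G1=1|1=1 G4=G0=0 -> 01110
Step 7: G0=G2=1 G1=(1+1>=1)=1 G2=NOT G0=NOT 0=1 G3=G3|G1=1|1=1 G4=G0=0 -> 11110
State from step 7 equals state from step 3 -> cycle length 4

Answer: 4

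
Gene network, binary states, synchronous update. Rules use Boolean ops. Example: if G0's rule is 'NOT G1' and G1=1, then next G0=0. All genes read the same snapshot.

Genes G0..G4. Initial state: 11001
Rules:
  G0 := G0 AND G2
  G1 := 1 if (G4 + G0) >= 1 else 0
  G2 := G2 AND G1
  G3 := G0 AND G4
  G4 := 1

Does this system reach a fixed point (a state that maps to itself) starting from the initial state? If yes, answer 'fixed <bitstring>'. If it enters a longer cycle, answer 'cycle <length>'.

Answer: fixed 01001

Derivation:
Step 0: 11001
Step 1: G0=G0&G2=1&0=0 G1=(1+1>=1)=1 G2=G2&G1=0&1=0 G3=G0&G4=1&1=1 G4=1(const) -> 01011
Step 2: G0=G0&G2=0&0=0 G1=(1+0>=1)=1 G2=G2&G1=0&1=0 G3=G0&G4=0&1=0 G4=1(const) -> 01001
Step 3: G0=G0&G2=0&0=0 G1=(1+0>=1)=1 G2=G2&G1=0&1=0 G3=G0&G4=0&1=0 G4=1(const) -> 01001
Fixed point reached at step 2: 01001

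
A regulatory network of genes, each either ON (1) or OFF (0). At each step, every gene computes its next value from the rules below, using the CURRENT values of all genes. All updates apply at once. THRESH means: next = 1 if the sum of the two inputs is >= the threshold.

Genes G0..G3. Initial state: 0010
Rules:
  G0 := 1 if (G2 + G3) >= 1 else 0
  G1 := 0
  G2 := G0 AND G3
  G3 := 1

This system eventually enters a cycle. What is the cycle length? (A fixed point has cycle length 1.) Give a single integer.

Answer: 1

Derivation:
Step 0: 0010
Step 1: G0=(1+0>=1)=1 G1=0(const) G2=G0&G3=0&0=0 G3=1(const) -> 1001
Step 2: G0=(0+1>=1)=1 G1=0(const) G2=G0&G3=1&1=1 G3=1(const) -> 1011
Step 3: G0=(1+1>=1)=1 G1=0(const) G2=G0&G3=1&1=1 G3=1(const) -> 1011
State from step 3 equals state from step 2 -> cycle length 1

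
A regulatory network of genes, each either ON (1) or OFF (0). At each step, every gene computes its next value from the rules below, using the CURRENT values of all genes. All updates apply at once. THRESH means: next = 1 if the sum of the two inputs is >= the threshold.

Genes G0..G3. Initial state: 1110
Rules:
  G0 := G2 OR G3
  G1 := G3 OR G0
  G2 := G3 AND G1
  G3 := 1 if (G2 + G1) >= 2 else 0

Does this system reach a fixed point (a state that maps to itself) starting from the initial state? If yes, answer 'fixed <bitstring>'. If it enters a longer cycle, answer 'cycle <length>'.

Step 0: 1110
Step 1: G0=G2|G3=1|0=1 G1=G3|G0=0|1=1 G2=G3&G1=0&1=0 G3=(1+1>=2)=1 -> 1101
Step 2: G0=G2|G3=0|1=1 G1=G3|G0=1|1=1 G2=G3&G1=1&1=1 G3=(0+1>=2)=0 -> 1110
Cycle of length 2 starting at step 0 -> no fixed point

Answer: cycle 2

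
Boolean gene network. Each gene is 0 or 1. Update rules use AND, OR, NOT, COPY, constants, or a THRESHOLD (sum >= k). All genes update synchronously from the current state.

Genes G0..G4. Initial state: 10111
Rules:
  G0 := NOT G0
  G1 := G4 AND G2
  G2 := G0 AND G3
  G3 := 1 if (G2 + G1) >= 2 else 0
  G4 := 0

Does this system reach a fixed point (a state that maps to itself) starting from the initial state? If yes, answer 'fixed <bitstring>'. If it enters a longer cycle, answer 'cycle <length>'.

Answer: cycle 2

Derivation:
Step 0: 10111
Step 1: G0=NOT G0=NOT 1=0 G1=G4&G2=1&1=1 G2=G0&G3=1&1=1 G3=(1+0>=2)=0 G4=0(const) -> 01100
Step 2: G0=NOT G0=NOT 0=1 G1=G4&G2=0&1=0 G2=G0&G3=0&0=0 G3=(1+1>=2)=1 G4=0(const) -> 10010
Step 3: G0=NOT G0=NOT 1=0 G1=G4&G2=0&0=0 G2=G0&G3=1&1=1 G3=(0+0>=2)=0 G4=0(const) -> 00100
Step 4: G0=NOT G0=NOT 0=1 G1=G4&G2=0&1=0 G2=G0&G3=0&0=0 G3=(1+0>=2)=0 G4=0(const) -> 10000
Step 5: G0=NOT G0=NOT 1=0 G1=G4&G2=0&0=0 G2=G0&G3=1&0=0 G3=(0+0>=2)=0 G4=0(const) -> 00000
Step 6: G0=NOT G0=NOT 0=1 G1=G4&G2=0&0=0 G2=G0&G3=0&0=0 G3=(0+0>=2)=0 G4=0(const) -> 10000
Cycle of length 2 starting at step 4 -> no fixed point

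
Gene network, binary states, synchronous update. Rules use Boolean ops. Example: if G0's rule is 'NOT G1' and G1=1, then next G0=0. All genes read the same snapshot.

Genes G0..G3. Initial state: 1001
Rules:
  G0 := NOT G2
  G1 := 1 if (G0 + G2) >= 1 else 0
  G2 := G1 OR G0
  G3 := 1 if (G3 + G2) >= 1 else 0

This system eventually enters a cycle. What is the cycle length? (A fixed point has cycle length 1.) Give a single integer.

Answer: 1

Derivation:
Step 0: 1001
Step 1: G0=NOT G2=NOT 0=1 G1=(1+0>=1)=1 G2=G1|G0=0|1=1 G3=(1+0>=1)=1 -> 1111
Step 2: G0=NOT G2=NOT 1=0 G1=(1+1>=1)=1 G2=G1|G0=1|1=1 G3=(1+1>=1)=1 -> 0111
Step 3: G0=NOT G2=NOT 1=0 G1=(0+1>=1)=1 G2=G1|G0=1|0=1 G3=(1+1>=1)=1 -> 0111
State from step 3 equals state from step 2 -> cycle length 1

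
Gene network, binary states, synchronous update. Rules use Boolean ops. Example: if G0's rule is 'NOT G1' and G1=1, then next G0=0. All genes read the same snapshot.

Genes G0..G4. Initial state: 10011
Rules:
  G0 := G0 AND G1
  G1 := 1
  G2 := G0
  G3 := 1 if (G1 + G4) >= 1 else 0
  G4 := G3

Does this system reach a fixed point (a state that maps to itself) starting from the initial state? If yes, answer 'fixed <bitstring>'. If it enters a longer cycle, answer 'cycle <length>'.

Answer: fixed 01011

Derivation:
Step 0: 10011
Step 1: G0=G0&G1=1&0=0 G1=1(const) G2=G0=1 G3=(0+1>=1)=1 G4=G3=1 -> 01111
Step 2: G0=G0&G1=0&1=0 G1=1(const) G2=G0=0 G3=(1+1>=1)=1 G4=G3=1 -> 01011
Step 3: G0=G0&G1=0&1=0 G1=1(const) G2=G0=0 G3=(1+1>=1)=1 G4=G3=1 -> 01011
Fixed point reached at step 2: 01011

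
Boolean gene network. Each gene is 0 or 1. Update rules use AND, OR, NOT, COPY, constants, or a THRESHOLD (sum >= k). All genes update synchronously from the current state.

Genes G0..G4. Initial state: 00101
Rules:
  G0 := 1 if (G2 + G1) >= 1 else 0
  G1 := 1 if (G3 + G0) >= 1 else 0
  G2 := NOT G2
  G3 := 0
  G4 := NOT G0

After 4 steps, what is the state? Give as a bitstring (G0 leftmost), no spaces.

Step 1: G0=(1+0>=1)=1 G1=(0+0>=1)=0 G2=NOT G2=NOT 1=0 G3=0(const) G4=NOT G0=NOT 0=1 -> 10001
Step 2: G0=(0+0>=1)=0 G1=(0+1>=1)=1 G2=NOT G2=NOT 0=1 G3=0(const) G4=NOT G0=NOT 1=0 -> 01100
Step 3: G0=(1+1>=1)=1 G1=(0+0>=1)=0 G2=NOT G2=NOT 1=0 G3=0(const) G4=NOT G0=NOT 0=1 -> 10001
Step 4: G0=(0+0>=1)=0 G1=(0+1>=1)=1 G2=NOT G2=NOT 0=1 G3=0(const) G4=NOT G0=NOT 1=0 -> 01100

01100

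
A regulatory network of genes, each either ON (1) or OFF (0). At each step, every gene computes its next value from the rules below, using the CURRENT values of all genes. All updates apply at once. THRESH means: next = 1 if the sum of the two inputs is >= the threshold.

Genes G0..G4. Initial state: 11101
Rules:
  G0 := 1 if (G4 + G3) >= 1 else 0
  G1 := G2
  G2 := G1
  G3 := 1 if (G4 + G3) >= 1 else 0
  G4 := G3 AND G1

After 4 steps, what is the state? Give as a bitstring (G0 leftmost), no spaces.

Step 1: G0=(1+0>=1)=1 G1=G2=1 G2=G1=1 G3=(1+0>=1)=1 G4=G3&G1=0&1=0 -> 11110
Step 2: G0=(0+1>=1)=1 G1=G2=1 G2=G1=1 G3=(0+1>=1)=1 G4=G3&G1=1&1=1 -> 11111
Step 3: G0=(1+1>=1)=1 G1=G2=1 G2=G1=1 G3=(1+1>=1)=1 G4=G3&G1=1&1=1 -> 11111
Step 4: G0=(1+1>=1)=1 G1=G2=1 G2=G1=1 G3=(1+1>=1)=1 G4=G3&G1=1&1=1 -> 11111

11111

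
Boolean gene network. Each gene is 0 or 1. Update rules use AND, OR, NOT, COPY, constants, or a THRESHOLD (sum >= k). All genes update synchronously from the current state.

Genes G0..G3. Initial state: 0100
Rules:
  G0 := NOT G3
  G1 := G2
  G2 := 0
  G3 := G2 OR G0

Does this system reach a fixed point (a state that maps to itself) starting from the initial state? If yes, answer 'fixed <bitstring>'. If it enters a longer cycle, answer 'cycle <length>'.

Answer: cycle 4

Derivation:
Step 0: 0100
Step 1: G0=NOT G3=NOT 0=1 G1=G2=0 G2=0(const) G3=G2|G0=0|0=0 -> 1000
Step 2: G0=NOT G3=NOT 0=1 G1=G2=0 G2=0(const) G3=G2|G0=0|1=1 -> 1001
Step 3: G0=NOT G3=NOT 1=0 G1=G2=0 G2=0(const) G3=G2|G0=0|1=1 -> 0001
Step 4: G0=NOT G3=NOT 1=0 G1=G2=0 G2=0(const) G3=G2|G0=0|0=0 -> 0000
Step 5: G0=NOT G3=NOT 0=1 G1=G2=0 G2=0(const) G3=G2|G0=0|0=0 -> 1000
Cycle of length 4 starting at step 1 -> no fixed point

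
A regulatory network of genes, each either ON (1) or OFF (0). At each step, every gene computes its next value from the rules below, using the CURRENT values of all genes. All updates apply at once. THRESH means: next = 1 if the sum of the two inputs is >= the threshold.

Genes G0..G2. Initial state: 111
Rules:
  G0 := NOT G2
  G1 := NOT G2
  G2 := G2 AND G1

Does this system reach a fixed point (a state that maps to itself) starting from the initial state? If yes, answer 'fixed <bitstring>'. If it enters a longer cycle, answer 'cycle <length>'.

Answer: fixed 110

Derivation:
Step 0: 111
Step 1: G0=NOT G2=NOT 1=0 G1=NOT G2=NOT 1=0 G2=G2&G1=1&1=1 -> 001
Step 2: G0=NOT G2=NOT 1=0 G1=NOT G2=NOT 1=0 G2=G2&G1=1&0=0 -> 000
Step 3: G0=NOT G2=NOT 0=1 G1=NOT G2=NOT 0=1 G2=G2&G1=0&0=0 -> 110
Step 4: G0=NOT G2=NOT 0=1 G1=NOT G2=NOT 0=1 G2=G2&G1=0&1=0 -> 110
Fixed point reached at step 3: 110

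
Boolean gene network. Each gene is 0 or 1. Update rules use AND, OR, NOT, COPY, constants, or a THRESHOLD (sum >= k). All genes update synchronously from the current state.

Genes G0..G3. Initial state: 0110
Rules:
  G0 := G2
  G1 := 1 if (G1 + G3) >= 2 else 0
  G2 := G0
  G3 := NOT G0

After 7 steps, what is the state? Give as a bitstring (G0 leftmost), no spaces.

Step 1: G0=G2=1 G1=(1+0>=2)=0 G2=G0=0 G3=NOT G0=NOT 0=1 -> 1001
Step 2: G0=G2=0 G1=(0+1>=2)=0 G2=G0=1 G3=NOT G0=NOT 1=0 -> 0010
Step 3: G0=G2=1 G1=(0+0>=2)=0 G2=G0=0 G3=NOT G0=NOT 0=1 -> 1001
Step 4: G0=G2=0 G1=(0+1>=2)=0 G2=G0=1 G3=NOT G0=NOT 1=0 -> 0010
Step 5: G0=G2=1 G1=(0+0>=2)=0 G2=G0=0 G3=NOT G0=NOT 0=1 -> 1001
Step 6: G0=G2=0 G1=(0+1>=2)=0 G2=G0=1 G3=NOT G0=NOT 1=0 -> 0010
Step 7: G0=G2=1 G1=(0+0>=2)=0 G2=G0=0 G3=NOT G0=NOT 0=1 -> 1001

1001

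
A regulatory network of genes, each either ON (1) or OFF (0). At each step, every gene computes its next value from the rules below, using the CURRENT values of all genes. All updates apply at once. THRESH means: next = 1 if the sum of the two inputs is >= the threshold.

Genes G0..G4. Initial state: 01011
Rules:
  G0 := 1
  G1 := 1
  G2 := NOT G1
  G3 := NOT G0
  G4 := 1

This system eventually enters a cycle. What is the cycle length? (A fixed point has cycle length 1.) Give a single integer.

Answer: 1

Derivation:
Step 0: 01011
Step 1: G0=1(const) G1=1(const) G2=NOT G1=NOT 1=0 G3=NOT G0=NOT 0=1 G4=1(const) -> 11011
Step 2: G0=1(const) G1=1(const) G2=NOT G1=NOT 1=0 G3=NOT G0=NOT 1=0 G4=1(const) -> 11001
Step 3: G0=1(const) G1=1(const) G2=NOT G1=NOT 1=0 G3=NOT G0=NOT 1=0 G4=1(const) -> 11001
State from step 3 equals state from step 2 -> cycle length 1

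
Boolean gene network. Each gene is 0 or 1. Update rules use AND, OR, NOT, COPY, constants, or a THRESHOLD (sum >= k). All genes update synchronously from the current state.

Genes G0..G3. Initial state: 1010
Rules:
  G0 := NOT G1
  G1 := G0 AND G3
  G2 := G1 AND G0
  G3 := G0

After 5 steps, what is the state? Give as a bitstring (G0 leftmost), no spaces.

Step 1: G0=NOT G1=NOT 0=1 G1=G0&G3=1&0=0 G2=G1&G0=0&1=0 G3=G0=1 -> 1001
Step 2: G0=NOT G1=NOT 0=1 G1=G0&G3=1&1=1 G2=G1&G0=0&1=0 G3=G0=1 -> 1101
Step 3: G0=NOT G1=NOT 1=0 G1=G0&G3=1&1=1 G2=G1&G0=1&1=1 G3=G0=1 -> 0111
Step 4: G0=NOT G1=NOT 1=0 G1=G0&G3=0&1=0 G2=G1&G0=1&0=0 G3=G0=0 -> 0000
Step 5: G0=NOT G1=NOT 0=1 G1=G0&G3=0&0=0 G2=G1&G0=0&0=0 G3=G0=0 -> 1000

1000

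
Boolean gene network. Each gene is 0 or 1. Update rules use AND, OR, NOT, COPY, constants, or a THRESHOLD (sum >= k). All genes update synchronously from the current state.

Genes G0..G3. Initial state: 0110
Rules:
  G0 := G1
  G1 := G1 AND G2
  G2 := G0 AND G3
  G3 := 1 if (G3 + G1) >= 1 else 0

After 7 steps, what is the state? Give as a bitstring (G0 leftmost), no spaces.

Step 1: G0=G1=1 G1=G1&G2=1&1=1 G2=G0&G3=0&0=0 G3=(0+1>=1)=1 -> 1101
Step 2: G0=G1=1 G1=G1&G2=1&0=0 G2=G0&G3=1&1=1 G3=(1+1>=1)=1 -> 1011
Step 3: G0=G1=0 G1=G1&G2=0&1=0 G2=G0&G3=1&1=1 G3=(1+0>=1)=1 -> 0011
Step 4: G0=G1=0 G1=G1&G2=0&1=0 G2=G0&G3=0&1=0 G3=(1+0>=1)=1 -> 0001
Step 5: G0=G1=0 G1=G1&G2=0&0=0 G2=G0&G3=0&1=0 G3=(1+0>=1)=1 -> 0001
Step 6: G0=G1=0 G1=G1&G2=0&0=0 G2=G0&G3=0&1=0 G3=(1+0>=1)=1 -> 0001
Step 7: G0=G1=0 G1=G1&G2=0&0=0 G2=G0&G3=0&1=0 G3=(1+0>=1)=1 -> 0001

0001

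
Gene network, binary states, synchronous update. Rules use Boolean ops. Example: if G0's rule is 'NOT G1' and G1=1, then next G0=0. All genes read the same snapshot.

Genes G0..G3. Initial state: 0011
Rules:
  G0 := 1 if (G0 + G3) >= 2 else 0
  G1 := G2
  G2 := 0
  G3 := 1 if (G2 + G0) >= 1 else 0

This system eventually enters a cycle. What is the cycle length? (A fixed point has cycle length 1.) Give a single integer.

Step 0: 0011
Step 1: G0=(0+1>=2)=0 G1=G2=1 G2=0(const) G3=(1+0>=1)=1 -> 0101
Step 2: G0=(0+1>=2)=0 G1=G2=0 G2=0(const) G3=(0+0>=1)=0 -> 0000
Step 3: G0=(0+0>=2)=0 G1=G2=0 G2=0(const) G3=(0+0>=1)=0 -> 0000
State from step 3 equals state from step 2 -> cycle length 1

Answer: 1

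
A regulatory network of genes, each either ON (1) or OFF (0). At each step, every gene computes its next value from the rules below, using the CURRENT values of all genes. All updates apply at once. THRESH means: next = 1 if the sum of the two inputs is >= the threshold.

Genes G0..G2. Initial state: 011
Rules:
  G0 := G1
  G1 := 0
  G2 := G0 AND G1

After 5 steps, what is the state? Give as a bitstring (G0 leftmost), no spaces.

Step 1: G0=G1=1 G1=0(const) G2=G0&G1=0&1=0 -> 100
Step 2: G0=G1=0 G1=0(const) G2=G0&G1=1&0=0 -> 000
Step 3: G0=G1=0 G1=0(const) G2=G0&G1=0&0=0 -> 000
Step 4: G0=G1=0 G1=0(const) G2=G0&G1=0&0=0 -> 000
Step 5: G0=G1=0 G1=0(const) G2=G0&G1=0&0=0 -> 000

000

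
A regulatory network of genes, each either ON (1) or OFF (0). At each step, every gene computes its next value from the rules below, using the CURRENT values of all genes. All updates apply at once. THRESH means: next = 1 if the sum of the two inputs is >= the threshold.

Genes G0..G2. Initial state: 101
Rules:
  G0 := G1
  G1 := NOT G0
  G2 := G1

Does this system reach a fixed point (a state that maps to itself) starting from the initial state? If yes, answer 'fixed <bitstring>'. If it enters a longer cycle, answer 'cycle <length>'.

Step 0: 101
Step 1: G0=G1=0 G1=NOT G0=NOT 1=0 G2=G1=0 -> 000
Step 2: G0=G1=0 G1=NOT G0=NOT 0=1 G2=G1=0 -> 010
Step 3: G0=G1=1 G1=NOT G0=NOT 0=1 G2=G1=1 -> 111
Step 4: G0=G1=1 G1=NOT G0=NOT 1=0 G2=G1=1 -> 101
Cycle of length 4 starting at step 0 -> no fixed point

Answer: cycle 4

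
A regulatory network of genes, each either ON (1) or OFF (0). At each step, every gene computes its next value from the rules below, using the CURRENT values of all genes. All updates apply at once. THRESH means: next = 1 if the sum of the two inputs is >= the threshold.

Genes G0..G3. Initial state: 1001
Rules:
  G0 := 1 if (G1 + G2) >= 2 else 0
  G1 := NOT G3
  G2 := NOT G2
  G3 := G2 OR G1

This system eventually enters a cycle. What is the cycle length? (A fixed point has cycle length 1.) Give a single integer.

Step 0: 1001
Step 1: G0=(0+0>=2)=0 G1=NOT G3=NOT 1=0 G2=NOT G2=NOT 0=1 G3=G2|G1=0|0=0 -> 0010
Step 2: G0=(0+1>=2)=0 G1=NOT G3=NOT 0=1 G2=NOT G2=NOT 1=0 G3=G2|G1=1|0=1 -> 0101
Step 3: G0=(1+0>=2)=0 G1=NOT G3=NOT 1=0 G2=NOT G2=NOT 0=1 G3=G2|G1=0|1=1 -> 0011
Step 4: G0=(0+1>=2)=0 G1=NOT G3=NOT 1=0 G2=NOT G2=NOT 1=0 G3=G2|G1=1|0=1 -> 0001
Step 5: G0=(0+0>=2)=0 G1=NOT G3=NOT 1=0 G2=NOT G2=NOT 0=1 G3=G2|G1=0|0=0 -> 0010
State from step 5 equals state from step 1 -> cycle length 4

Answer: 4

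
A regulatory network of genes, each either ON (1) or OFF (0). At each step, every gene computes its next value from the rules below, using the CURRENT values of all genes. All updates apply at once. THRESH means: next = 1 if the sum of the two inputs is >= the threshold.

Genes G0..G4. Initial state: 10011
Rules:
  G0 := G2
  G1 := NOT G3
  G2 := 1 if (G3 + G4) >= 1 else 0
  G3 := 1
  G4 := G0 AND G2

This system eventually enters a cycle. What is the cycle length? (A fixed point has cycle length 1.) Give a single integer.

Answer: 1

Derivation:
Step 0: 10011
Step 1: G0=G2=0 G1=NOT G3=NOT 1=0 G2=(1+1>=1)=1 G3=1(const) G4=G0&G2=1&0=0 -> 00110
Step 2: G0=G2=1 G1=NOT G3=NOT 1=0 G2=(1+0>=1)=1 G3=1(const) G4=G0&G2=0&1=0 -> 10110
Step 3: G0=G2=1 G1=NOT G3=NOT 1=0 G2=(1+0>=1)=1 G3=1(const) G4=G0&G2=1&1=1 -> 10111
Step 4: G0=G2=1 G1=NOT G3=NOT 1=0 G2=(1+1>=1)=1 G3=1(const) G4=G0&G2=1&1=1 -> 10111
State from step 4 equals state from step 3 -> cycle length 1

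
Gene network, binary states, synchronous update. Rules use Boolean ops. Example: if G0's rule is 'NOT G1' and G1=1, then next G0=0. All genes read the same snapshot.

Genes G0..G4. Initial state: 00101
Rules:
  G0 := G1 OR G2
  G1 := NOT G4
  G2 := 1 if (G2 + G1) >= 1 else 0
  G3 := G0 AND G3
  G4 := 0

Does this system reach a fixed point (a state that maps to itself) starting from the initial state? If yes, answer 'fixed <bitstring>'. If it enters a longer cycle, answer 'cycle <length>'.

Answer: fixed 11100

Derivation:
Step 0: 00101
Step 1: G0=G1|G2=0|1=1 G1=NOT G4=NOT 1=0 G2=(1+0>=1)=1 G3=G0&G3=0&0=0 G4=0(const) -> 10100
Step 2: G0=G1|G2=0|1=1 G1=NOT G4=NOT 0=1 G2=(1+0>=1)=1 G3=G0&G3=1&0=0 G4=0(const) -> 11100
Step 3: G0=G1|G2=1|1=1 G1=NOT G4=NOT 0=1 G2=(1+1>=1)=1 G3=G0&G3=1&0=0 G4=0(const) -> 11100
Fixed point reached at step 2: 11100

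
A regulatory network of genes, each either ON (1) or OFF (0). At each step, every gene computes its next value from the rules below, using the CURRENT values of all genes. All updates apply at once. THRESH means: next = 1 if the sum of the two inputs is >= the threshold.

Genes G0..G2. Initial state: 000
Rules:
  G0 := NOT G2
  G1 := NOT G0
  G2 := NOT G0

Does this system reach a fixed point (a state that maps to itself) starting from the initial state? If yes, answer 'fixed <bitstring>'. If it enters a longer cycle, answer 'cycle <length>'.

Step 0: 000
Step 1: G0=NOT G2=NOT 0=1 G1=NOT G0=NOT 0=1 G2=NOT G0=NOT 0=1 -> 111
Step 2: G0=NOT G2=NOT 1=0 G1=NOT G0=NOT 1=0 G2=NOT G0=NOT 1=0 -> 000
Cycle of length 2 starting at step 0 -> no fixed point

Answer: cycle 2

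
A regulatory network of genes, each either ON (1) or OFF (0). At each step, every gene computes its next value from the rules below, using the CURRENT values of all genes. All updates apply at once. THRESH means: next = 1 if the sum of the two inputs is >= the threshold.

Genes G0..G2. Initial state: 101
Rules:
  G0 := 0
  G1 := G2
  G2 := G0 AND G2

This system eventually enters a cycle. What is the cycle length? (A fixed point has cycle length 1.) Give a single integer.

Step 0: 101
Step 1: G0=0(const) G1=G2=1 G2=G0&G2=1&1=1 -> 011
Step 2: G0=0(const) G1=G2=1 G2=G0&G2=0&1=0 -> 010
Step 3: G0=0(const) G1=G2=0 G2=G0&G2=0&0=0 -> 000
Step 4: G0=0(const) G1=G2=0 G2=G0&G2=0&0=0 -> 000
State from step 4 equals state from step 3 -> cycle length 1

Answer: 1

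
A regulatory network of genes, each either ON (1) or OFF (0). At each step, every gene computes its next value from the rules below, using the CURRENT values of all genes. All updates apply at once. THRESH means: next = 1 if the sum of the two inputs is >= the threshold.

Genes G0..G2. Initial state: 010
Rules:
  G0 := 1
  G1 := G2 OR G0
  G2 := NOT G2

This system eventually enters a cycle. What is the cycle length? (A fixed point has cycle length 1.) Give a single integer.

Step 0: 010
Step 1: G0=1(const) G1=G2|G0=0|0=0 G2=NOT G2=NOT 0=1 -> 101
Step 2: G0=1(const) G1=G2|G0=1|1=1 G2=NOT G2=NOT 1=0 -> 110
Step 3: G0=1(const) G1=G2|G0=0|1=1 G2=NOT G2=NOT 0=1 -> 111
Step 4: G0=1(const) G1=G2|G0=1|1=1 G2=NOT G2=NOT 1=0 -> 110
State from step 4 equals state from step 2 -> cycle length 2

Answer: 2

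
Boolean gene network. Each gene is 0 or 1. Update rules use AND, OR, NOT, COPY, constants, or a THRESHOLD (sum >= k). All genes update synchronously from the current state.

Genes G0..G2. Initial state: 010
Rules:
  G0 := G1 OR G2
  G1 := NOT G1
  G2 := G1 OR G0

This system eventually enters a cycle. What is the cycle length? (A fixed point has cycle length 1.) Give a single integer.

Step 0: 010
Step 1: G0=G1|G2=1|0=1 G1=NOT G1=NOT 1=0 G2=G1|G0=1|0=1 -> 101
Step 2: G0=G1|G2=0|1=1 G1=NOT G1=NOT 0=1 G2=G1|G0=0|1=1 -> 111
Step 3: G0=G1|G2=1|1=1 G1=NOT G1=NOT 1=0 G2=G1|G0=1|1=1 -> 101
State from step 3 equals state from step 1 -> cycle length 2

Answer: 2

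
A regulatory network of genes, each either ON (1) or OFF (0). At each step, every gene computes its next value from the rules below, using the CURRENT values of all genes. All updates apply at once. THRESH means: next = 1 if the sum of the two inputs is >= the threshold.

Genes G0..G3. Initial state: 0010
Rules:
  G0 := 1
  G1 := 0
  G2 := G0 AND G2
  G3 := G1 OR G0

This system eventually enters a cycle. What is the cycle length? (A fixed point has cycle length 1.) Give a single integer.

Step 0: 0010
Step 1: G0=1(const) G1=0(const) G2=G0&G2=0&1=0 G3=G1|G0=0|0=0 -> 1000
Step 2: G0=1(const) G1=0(const) G2=G0&G2=1&0=0 G3=G1|G0=0|1=1 -> 1001
Step 3: G0=1(const) G1=0(const) G2=G0&G2=1&0=0 G3=G1|G0=0|1=1 -> 1001
State from step 3 equals state from step 2 -> cycle length 1

Answer: 1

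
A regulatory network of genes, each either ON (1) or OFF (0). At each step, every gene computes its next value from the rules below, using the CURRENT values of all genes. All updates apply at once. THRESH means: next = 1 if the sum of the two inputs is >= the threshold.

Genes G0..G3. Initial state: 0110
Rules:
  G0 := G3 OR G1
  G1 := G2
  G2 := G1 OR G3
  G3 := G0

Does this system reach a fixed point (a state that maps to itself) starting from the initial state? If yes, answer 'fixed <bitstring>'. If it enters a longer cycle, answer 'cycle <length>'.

Answer: fixed 1111

Derivation:
Step 0: 0110
Step 1: G0=G3|G1=0|1=1 G1=G2=1 G2=G1|G3=1|0=1 G3=G0=0 -> 1110
Step 2: G0=G3|G1=0|1=1 G1=G2=1 G2=G1|G3=1|0=1 G3=G0=1 -> 1111
Step 3: G0=G3|G1=1|1=1 G1=G2=1 G2=G1|G3=1|1=1 G3=G0=1 -> 1111
Fixed point reached at step 2: 1111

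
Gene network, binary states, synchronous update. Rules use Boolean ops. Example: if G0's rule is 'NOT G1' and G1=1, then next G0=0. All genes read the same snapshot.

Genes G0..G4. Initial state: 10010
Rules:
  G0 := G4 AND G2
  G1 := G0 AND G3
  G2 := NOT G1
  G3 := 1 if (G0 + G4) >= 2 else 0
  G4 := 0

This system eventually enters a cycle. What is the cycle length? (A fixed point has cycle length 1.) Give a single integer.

Step 0: 10010
Step 1: G0=G4&G2=0&0=0 G1=G0&G3=1&1=1 G2=NOT G1=NOT 0=1 G3=(1+0>=2)=0 G4=0(const) -> 01100
Step 2: G0=G4&G2=0&1=0 G1=G0&G3=0&0=0 G2=NOT G1=NOT 1=0 G3=(0+0>=2)=0 G4=0(const) -> 00000
Step 3: G0=G4&G2=0&0=0 G1=G0&G3=0&0=0 G2=NOT G1=NOT 0=1 G3=(0+0>=2)=0 G4=0(const) -> 00100
Step 4: G0=G4&G2=0&1=0 G1=G0&G3=0&0=0 G2=NOT G1=NOT 0=1 G3=(0+0>=2)=0 G4=0(const) -> 00100
State from step 4 equals state from step 3 -> cycle length 1

Answer: 1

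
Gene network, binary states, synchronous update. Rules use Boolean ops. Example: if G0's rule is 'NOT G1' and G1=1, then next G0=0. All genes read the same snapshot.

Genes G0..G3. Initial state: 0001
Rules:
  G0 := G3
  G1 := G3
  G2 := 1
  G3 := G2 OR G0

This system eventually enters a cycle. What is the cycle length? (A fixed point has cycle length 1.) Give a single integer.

Step 0: 0001
Step 1: G0=G3=1 G1=G3=1 G2=1(const) G3=G2|G0=0|0=0 -> 1110
Step 2: G0=G3=0 G1=G3=0 G2=1(const) G3=G2|G0=1|1=1 -> 0011
Step 3: G0=G3=1 G1=G3=1 G2=1(const) G3=G2|G0=1|0=1 -> 1111
Step 4: G0=G3=1 G1=G3=1 G2=1(const) G3=G2|G0=1|1=1 -> 1111
State from step 4 equals state from step 3 -> cycle length 1

Answer: 1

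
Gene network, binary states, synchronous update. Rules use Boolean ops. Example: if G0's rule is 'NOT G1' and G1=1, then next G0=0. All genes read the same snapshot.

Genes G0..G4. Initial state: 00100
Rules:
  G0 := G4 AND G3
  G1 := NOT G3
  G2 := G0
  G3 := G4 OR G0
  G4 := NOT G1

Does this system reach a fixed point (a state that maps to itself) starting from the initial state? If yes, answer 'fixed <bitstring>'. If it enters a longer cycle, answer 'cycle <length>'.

Step 0: 00100
Step 1: G0=G4&G3=0&0=0 G1=NOT G3=NOT 0=1 G2=G0=0 G3=G4|G0=0|0=0 G4=NOT G1=NOT 0=1 -> 01001
Step 2: G0=G4&G3=1&0=0 G1=NOT G3=NOT 0=1 G2=G0=0 G3=G4|G0=1|0=1 G4=NOT G1=NOT 1=0 -> 01010
Step 3: G0=G4&G3=0&1=0 G1=NOT G3=NOT 1=0 G2=G0=0 G3=G4|G0=0|0=0 G4=NOT G1=NOT 1=0 -> 00000
Step 4: G0=G4&G3=0&0=0 G1=NOT G3=NOT 0=1 G2=G0=0 G3=G4|G0=0|0=0 G4=NOT G1=NOT 0=1 -> 01001
Cycle of length 3 starting at step 1 -> no fixed point

Answer: cycle 3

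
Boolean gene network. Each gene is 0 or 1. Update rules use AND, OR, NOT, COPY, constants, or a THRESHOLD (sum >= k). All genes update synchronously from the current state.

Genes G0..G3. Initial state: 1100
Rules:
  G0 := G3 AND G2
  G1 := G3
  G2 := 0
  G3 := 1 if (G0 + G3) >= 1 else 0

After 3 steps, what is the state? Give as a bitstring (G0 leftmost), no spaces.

Step 1: G0=G3&G2=0&0=0 G1=G3=0 G2=0(const) G3=(1+0>=1)=1 -> 0001
Step 2: G0=G3&G2=1&0=0 G1=G3=1 G2=0(const) G3=(0+1>=1)=1 -> 0101
Step 3: G0=G3&G2=1&0=0 G1=G3=1 G2=0(const) G3=(0+1>=1)=1 -> 0101

0101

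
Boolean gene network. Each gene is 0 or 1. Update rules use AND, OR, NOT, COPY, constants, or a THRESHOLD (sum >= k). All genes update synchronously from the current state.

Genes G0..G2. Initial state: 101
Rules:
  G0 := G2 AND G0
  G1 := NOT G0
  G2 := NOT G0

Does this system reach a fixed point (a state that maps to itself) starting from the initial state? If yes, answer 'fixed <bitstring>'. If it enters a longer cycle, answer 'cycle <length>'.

Answer: fixed 011

Derivation:
Step 0: 101
Step 1: G0=G2&G0=1&1=1 G1=NOT G0=NOT 1=0 G2=NOT G0=NOT 1=0 -> 100
Step 2: G0=G2&G0=0&1=0 G1=NOT G0=NOT 1=0 G2=NOT G0=NOT 1=0 -> 000
Step 3: G0=G2&G0=0&0=0 G1=NOT G0=NOT 0=1 G2=NOT G0=NOT 0=1 -> 011
Step 4: G0=G2&G0=1&0=0 G1=NOT G0=NOT 0=1 G2=NOT G0=NOT 0=1 -> 011
Fixed point reached at step 3: 011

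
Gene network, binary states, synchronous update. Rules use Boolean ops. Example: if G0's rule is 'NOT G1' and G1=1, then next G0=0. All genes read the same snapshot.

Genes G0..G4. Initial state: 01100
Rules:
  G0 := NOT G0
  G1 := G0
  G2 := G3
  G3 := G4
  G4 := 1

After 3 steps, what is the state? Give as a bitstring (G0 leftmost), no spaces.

Step 1: G0=NOT G0=NOT 0=1 G1=G0=0 G2=G3=0 G3=G4=0 G4=1(const) -> 10001
Step 2: G0=NOT G0=NOT 1=0 G1=G0=1 G2=G3=0 G3=G4=1 G4=1(const) -> 01011
Step 3: G0=NOT G0=NOT 0=1 G1=G0=0 G2=G3=1 G3=G4=1 G4=1(const) -> 10111

10111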